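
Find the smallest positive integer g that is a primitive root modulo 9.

2

φ(9) = φ(3^2) = 3·(3−1) = 6 = 2 · 3.
g is a primitive root iff g^(6/q) ≢ 1 (mod 9) for each prime q ∈ {2, 3}.
g = 2: 2^3 ≡ 8; 2^2 ≡ 4 — none is 1, so 2 is a primitive root.
The smallest primitive root modulo 9 is 2.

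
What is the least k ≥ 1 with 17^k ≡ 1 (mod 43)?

21

Since 17 ∈ (Z/43Z)^×, its order divides φ(43) = 43 − 1 = 42 = 2 · 3 · 7.
Divisors of 42: 1, 2, 3, 6, 7, 14, 21, 42.
Evaluate successive powers at the divisors of 42:
17^1 ≡ 17
17^2 ≡ 31
17^3 ≡ 11
17^6 ≡ 35
17^7 ≡ 36
17^14 ≡ 6
17^21 ≡ 1
So ord_43(17) = 21.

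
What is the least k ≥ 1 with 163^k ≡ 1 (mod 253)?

55

The order of 163 must divide φ(253) = φ(11·23) = (11−1)·(23−1) = 10·22 = 220 = 2^2 · 5 · 11.
Divisors of 220: 1, 2, 4, 5, 10, 11, 20, 22, 44, 55, 110, 220.
Compute 163^d (mod 253) for the divisors d until we hit 1:
163^1 ≡ 163 (mod 253)
163^2 ≡ 4 (mod 253)
163^4 ≡ 16 (mod 253)
163^5 ≡ 78 (mod 253)
163^10 ≡ 12 (mod 253)
163^11 ≡ 185 (mod 253)
163^20 ≡ 144 (mod 253)
163^22 ≡ 70 (mod 253)
163^44 ≡ 93 (mod 253)
163^55 ≡ 1 (mod 253) ✓
Hence ord(163) = 55.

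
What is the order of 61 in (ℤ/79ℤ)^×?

26

The order of 61 must divide φ(79) = 79 − 1 = 78 = 2 · 3 · 13.
Divisors of 78: 1, 2, 3, 6, 13, 26, 39, 78.
Check 61^d mod 79 for each divisor in increasing order:
61^1 ≡ 61
61^2 ≡ 8
61^3 ≡ 14
61^6 ≡ 38
61^13 ≡ 78
61^26 ≡ 1
The smallest such exponent is 26, so the order of 61 is 26.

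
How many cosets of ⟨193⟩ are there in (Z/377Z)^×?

4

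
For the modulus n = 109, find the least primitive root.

φ(109) = 109 − 1 = 108 = 2^2 · 3^3.
Test candidates g = 2, 3, … against the prime factors q ∈ {2, 3} of φ(109): g is a generator iff g^(108/q) ≢ 1 for every such q.
g = 2: 2^54 ≡ 108; 2^36 ≡ 1 — hits 1, so not a primitive root.
g = 3: 3^54 ≡ 1 — hits 1, so not a primitive root.
g = 4: 4^54 ≡ 1 — hits 1, so not a primitive root.
g = 5: 5^54 ≡ 1 — hits 1, so not a primitive root.
g = 6: 6^54 ≡ 108; 6^36 ≡ 63 — none is 1, so 6 is a primitive root.
The smallest primitive root modulo 109 is 6.

6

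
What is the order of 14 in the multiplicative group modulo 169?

13

Since 14 ∈ (Z/169Z)^×, its order divides φ(169) = φ(13^2) = 13·(13−1) = 156 = 2^2 · 3 · 13.
Divisors of 156: 1, 2, 3, 4, 6, 12, 13, 26, 39, 52, 78, 156.
Check 14^d mod 169 for each divisor in increasing order:
14^1 ≡ 14
14^2 ≡ 27
14^3 ≡ 40
14^4 ≡ 53
14^6 ≡ 79
14^12 ≡ 157
14^13 ≡ 1
So ord_169(14) = 13.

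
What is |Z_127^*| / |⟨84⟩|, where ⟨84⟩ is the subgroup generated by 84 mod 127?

2

By Lagrange's theorem, ord_127(84) divides φ(127) = 127 − 1 = 126 = 2 · 3^2 · 7.
Divisors of 126: 1, 2, 3, 6, 7, 9, 14, 18, 21, 42, 63, 126.
Check 84^d mod 127 for each divisor in increasing order:
84^1 ≡ 84 (mod 127)
84^2 ≡ 71 (mod 127)
84^3 ≡ 122 (mod 127)
84^6 ≡ 25 (mod 127)
84^7 ≡ 68 (mod 127)
84^9 ≡ 2 (mod 127)
84^14 ≡ 52 (mod 127)
84^18 ≡ 4 (mod 127)
84^21 ≡ 107 (mod 127)
84^42 ≡ 19 (mod 127)
84^63 ≡ 1 (mod 127) ✓
So ord_127(84) = 63, hence |⟨84⟩| = 63.
Index = |(Z/127Z)^×| / |⟨84⟩| = 126 / 63 = 2.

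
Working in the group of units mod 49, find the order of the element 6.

Since 6 ∈ (Z/49Z)^×, its order divides φ(49) = φ(7^2) = 7·(7−1) = 42 = 2 · 3 · 7.
Divisors of 42: 1, 2, 3, 6, 7, 14, 21, 42.
Check 6^d mod 49 for each divisor in increasing order:
6^1 ≡ 6 (mod 49)
6^2 ≡ 36 (mod 49)
6^3 ≡ 20 (mod 49)
6^6 ≡ 8 (mod 49)
6^7 ≡ 48 (mod 49)
6^14 ≡ 1 (mod 49) ✓
Therefore the multiplicative order of 6 modulo 49 is 14.

14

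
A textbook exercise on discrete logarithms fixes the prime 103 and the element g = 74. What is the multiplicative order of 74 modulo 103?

102

The order of 74 must divide φ(103) = 103 − 1 = 102 = 2 · 3 · 17.
Divisors of 102: 1, 2, 3, 6, 17, 34, 51, 102.
Compute 74^d (mod 103) for the divisors d until we hit 1:
74^1 ≡ 74 (mod 103)
74^2 ≡ 17 (mod 103)
74^3 ≡ 22 (mod 103)
74^6 ≡ 72 (mod 103)
74^17 ≡ 47 (mod 103)
74^34 ≡ 46 (mod 103)
74^51 ≡ 102 (mod 103)
74^102 ≡ 1 (mod 103) ✓
So ord_103(74) = 102.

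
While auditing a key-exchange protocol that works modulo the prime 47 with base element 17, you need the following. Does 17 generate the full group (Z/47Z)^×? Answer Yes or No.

No

φ(47) = 47 − 1 = 46 = 2 · 23.
17 is a primitive root mod 47 iff 17^(φ(47)/q) ≢ 1 for every prime q | φ(47), i.e. q ∈ {2, 23}.
17^23 ≡ 1 (mod 47)  [q = 2: ≡ 1 ✗]
17^2 ≡ 7 (mod 47)  [q = 23: ≢ 1 ✓]
Since 17^23 ≡ 1, the order of 17 divides 23 < 46, so 17 is not a primitive root.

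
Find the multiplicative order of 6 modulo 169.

Since 6 ∈ (Z/169Z)^×, its order divides φ(169) = φ(13^2) = 13·(13−1) = 156 = 2^2 · 3 · 13.
Divisors of 156: 1, 2, 3, 4, 6, 12, 13, 26, 39, 52, 78, 156.
Evaluate successive powers at the divisors of 156:
6^1 ≡ 6 (mod 169)
6^2 ≡ 36 (mod 169)
6^3 ≡ 47 (mod 169)
6^4 ≡ 113 (mod 169)
6^6 ≡ 12 (mod 169)
6^12 ≡ 144 (mod 169)
6^13 ≡ 19 (mod 169)
6^26 ≡ 23 (mod 169)
6^39 ≡ 99 (mod 169)
6^52 ≡ 22 (mod 169)
6^78 ≡ 168 (mod 169)
6^156 ≡ 1 (mod 169) ✓
Hence ord(6) = 156.

156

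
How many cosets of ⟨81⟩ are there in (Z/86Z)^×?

2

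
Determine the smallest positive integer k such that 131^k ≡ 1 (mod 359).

ord(131) | φ(359) = 359 − 1 = 358 = 2 · 179.
Divisors of 358: 1, 2, 179, 358.
Compute 131^d (mod 359) for the divisors d until we hit 1:
131^1 ≡ 131
131^2 ≡ 288
131^179 ≡ 1
The smallest such exponent is 179, so the order of 131 is 179.

179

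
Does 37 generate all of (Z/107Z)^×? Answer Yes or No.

No

φ(107) = 107 − 1 = 106 = 2 · 53.
An element g generates (Z/107Z)^× iff g^(106/q) ≢ 1 (mod 107) for each prime q ∈ {2, 53}.
37^53 ≡ 1 (mod 107)  [q = 2: ≡ 1 ✗]
37^2 ≡ 85 (mod 107)  [q = 53: ≢ 1 ✓]
The check at q = 2 fails, so 37 generates a proper subgroup.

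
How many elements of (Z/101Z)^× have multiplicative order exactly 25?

20

φ(101) = 101 − 1 = 100 = 2^2 · 5^2.
Since (Z/101Z)^× is cyclic of order 100, the number of elements of order d is φ(d) when d | 100 and 0 otherwise.
25 = 5^2 divides 100, and φ(25) = 20.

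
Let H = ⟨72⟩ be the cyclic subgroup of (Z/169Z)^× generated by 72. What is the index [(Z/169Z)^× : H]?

ord(72) | φ(169) = φ(13^2) = 13·(13−1) = 156 = 2^2 · 3 · 13.
Divisors of 156: 1, 2, 3, 4, 6, 12, 13, 26, 39, 52, 78, 156.
Test each divisor d:
72^1 ≡ 72 (mod 169)
72^2 ≡ 114 (mod 169)
72^3 ≡ 96 (mod 169)
72^4 ≡ 152 (mod 169)
72^6 ≡ 90 (mod 169)
72^12 ≡ 157 (mod 169)
72^13 ≡ 150 (mod 169)
72^26 ≡ 23 (mod 169)
72^39 ≡ 70 (mod 169)
72^52 ≡ 22 (mod 169)
72^78 ≡ 168 (mod 169)
72^156 ≡ 1 (mod 169) ✓
Thus |⟨72⟩| = ord(72) = 156.
[(Z/169Z)^× : ⟨72⟩] = 156/156 = 1.

1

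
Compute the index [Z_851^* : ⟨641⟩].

ord(641) | φ(851) = φ(23·37) = (23−1)·(37−1) = 22·36 = 792 = 2^3 · 3^2 · 11.
Divisors of 792: 1, 2, 3, 4, 6, 8, 9, 11, 12, 18, 22, 24, 33, 36, 44, 66, 72, 88, 99, 132, 198, 264, 396, 792.
Check 641^d mod 851 for each divisor in increasing order:
641^1 ≡ 641 (mod 851)
641^2 ≡ 699 (mod 851)
641^3 ≡ 433 (mod 851)
641^4 ≡ 127 (mod 851)
641^6 ≡ 269 (mod 851)
641^8 ≡ 811 (mod 851)
641^9 ≡ 741 (mod 851)
641^11 ≡ 551 (mod 851)
641^12 ≡ 26 (mod 851)
641^18 ≡ 186 (mod 851)
641^22 ≡ 645 (mod 851)
641^24 ≡ 676 (mod 851)
641^33 ≡ 528 (mod 851)
641^36 ≡ 556 (mod 851)
641^44 ≡ 737 (mod 851)
641^66 ≡ 507 (mod 851)
641^72 ≡ 223 (mod 851)
641^88 ≡ 231 (mod 851)
641^99 ≡ 482 (mod 851)
641^132 ≡ 47 (mod 851)
641^198 ≡ 1 (mod 851) ✓
The order of 641 is 198, so the subgroup it generates has 198 elements.
The index is φ(851) / ord(641) = 792 / 198 = 4.

4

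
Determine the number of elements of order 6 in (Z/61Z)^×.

φ(61) = 61 − 1 = 60 = 2^2 · 3 · 5.
(Z/61Z)^× is cyclic (|G| = 60); a cyclic group of order m has exactly φ(d) elements of each order d | m, and none otherwise.
6 = 2 · 3 divides 60, and φ(6) = 2.

2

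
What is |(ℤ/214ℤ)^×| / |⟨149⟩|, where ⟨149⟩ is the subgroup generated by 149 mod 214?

2

Since 149 ∈ (Z/214Z)^×, its order divides φ(214) = φ(2)·φ(107) = 1·106 = 106 = 2 · 53.
Divisors of 106: 1, 2, 53, 106.
Compute 149^d (mod 214) for the divisors d until we hit 1:
149^1 ≡ 149 (mod 214)
149^2 ≡ 159 (mod 214)
149^53 ≡ 1 (mod 214) ✓
Thus |⟨149⟩| = ord(149) = 53.
Index = |(Z/214Z)^×| / |⟨149⟩| = 106 / 53 = 2.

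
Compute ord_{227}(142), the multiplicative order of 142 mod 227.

226

Since 142 ∈ (Z/227Z)^×, its order divides φ(227) = 227 − 1 = 226 = 2 · 113.
Divisors of 226: 1, 2, 113, 226.
Compute 142^d (mod 227) for the divisors d until we hit 1:
142^1 ≡ 142 (mod 227)
142^2 ≡ 188 (mod 227)
142^113 ≡ 226 (mod 227)
142^226 ≡ 1 (mod 227) ✓
So ord_227(142) = 226.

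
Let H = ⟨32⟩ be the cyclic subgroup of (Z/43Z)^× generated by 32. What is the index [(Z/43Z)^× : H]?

The order of 32 must divide φ(43) = 43 − 1 = 42 = 2 · 3 · 7.
Divisors of 42: 1, 2, 3, 6, 7, 14, 21, 42.
Test each divisor d:
32^1 ≡ 32 (mod 43)
32^2 ≡ 35 (mod 43)
32^3 ≡ 2 (mod 43)
32^6 ≡ 4 (mod 43)
32^7 ≡ 42 (mod 43)
32^14 ≡ 1 (mod 43) ✓
Thus |⟨32⟩| = ord(32) = 14.
Index = |(Z/43Z)^×| / |⟨32⟩| = 42 / 14 = 3.

3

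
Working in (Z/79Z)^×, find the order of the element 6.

The order of 6 must divide φ(79) = 79 − 1 = 78 = 2 · 3 · 13.
Divisors of 78: 1, 2, 3, 6, 13, 26, 39, 78.
Compute 6^d (mod 79) for the divisors d until we hit 1:
6^1 ≡ 6 (mod 79)
6^2 ≡ 36 (mod 79)
6^3 ≡ 58 (mod 79)
6^6 ≡ 46 (mod 79)
6^13 ≡ 56 (mod 79)
6^26 ≡ 55 (mod 79)
6^39 ≡ 78 (mod 79)
6^78 ≡ 1 (mod 79) ✓
So ord_79(6) = 78.

78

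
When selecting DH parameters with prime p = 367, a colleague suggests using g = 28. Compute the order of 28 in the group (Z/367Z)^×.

The order of 28 must divide φ(367) = 367 − 1 = 366 = 2 · 3 · 61.
Divisors of 366: 1, 2, 3, 6, 61, 122, 183, 366.
Evaluate successive powers at the divisors of 366:
28^1 ≡ 28 (mod 367)
28^2 ≡ 50 (mod 367)
28^3 ≡ 299 (mod 367)
28^6 ≡ 220 (mod 367)
28^61 ≡ 283 (mod 367)
28^122 ≡ 83 (mod 367)
28^183 ≡ 1 (mod 367) ✓
Hence ord(28) = 183.

183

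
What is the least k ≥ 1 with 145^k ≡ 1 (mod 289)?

By Lagrange's theorem, ord_289(145) divides φ(289) = φ(17^2) = 17·(17−1) = 272 = 2^4 · 17.
Divisors of 272: 1, 2, 4, 8, 16, 17, 34, 68, 136, 272.
Check 145^d mod 289 for each divisor in increasing order:
145^1 ≡ 145
145^2 ≡ 217
145^4 ≡ 271
145^8 ≡ 35
145^16 ≡ 69
145^17 ≡ 179
145^34 ≡ 251
145^68 ≡ 288
145^136 ≡ 1
The smallest such exponent is 136, so the order of 145 is 136.

136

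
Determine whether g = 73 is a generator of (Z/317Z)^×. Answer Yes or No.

No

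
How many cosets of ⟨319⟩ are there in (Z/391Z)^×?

8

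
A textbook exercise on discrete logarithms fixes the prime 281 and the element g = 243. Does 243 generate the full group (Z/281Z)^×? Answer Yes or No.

No

φ(281) = 281 − 1 = 280 = 2^3 · 5 · 7.
Test 243^(280/q) mod 281 for each prime factor q of 280:
243^140 ≡ 280 (mod 281)  [q = 2: ≢ 1 ✓]
243^56 ≡ 1 (mod 281)  [q = 5: ≡ 1 ✗]
243^40 ≡ 59 (mod 281)  [q = 7: ≢ 1 ✓]
The check at q = 5 fails, so 243 generates a proper subgroup.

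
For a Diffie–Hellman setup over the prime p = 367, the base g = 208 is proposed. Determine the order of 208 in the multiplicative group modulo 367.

The order of 208 must divide φ(367) = 367 − 1 = 366 = 2 · 3 · 61.
Divisors of 366: 1, 2, 3, 6, 61, 122, 183, 366.
Check 208^d mod 367 for each divisor in increasing order:
208^1 ≡ 208
208^2 ≡ 325
208^3 ≡ 72
208^6 ≡ 46
208^61 ≡ 283
208^122 ≡ 83
208^183 ≡ 1
So ord_367(208) = 183.

183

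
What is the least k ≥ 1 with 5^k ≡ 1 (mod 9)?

By Lagrange's theorem, ord_9(5) divides φ(9) = φ(3^2) = 3·(3−1) = 6 = 2 · 3.
Divisors of 6: 1, 2, 3, 6.
Evaluate successive powers at the divisors of 6:
5^1 ≡ 5 (mod 9)
5^2 ≡ 7 (mod 9)
5^3 ≡ 8 (mod 9)
5^6 ≡ 1 (mod 9) ✓
Therefore the multiplicative order of 5 modulo 9 is 6.

6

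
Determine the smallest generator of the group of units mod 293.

φ(293) = 293 − 1 = 292 = 2^2 · 73.
Test candidates g = 2, 3, … against the prime factors q ∈ {2, 73} of φ(293): g is a generator iff g^(292/q) ≢ 1 for every such q.
g = 2: 2^146 ≡ 292; 2^4 ≡ 16 — none is 1, so 2 is a primitive root.
Hence the least primitive root of 293 is 2.

2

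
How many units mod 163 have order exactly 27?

φ(163) = 163 − 1 = 162 = 2 · 3^4.
(Z/163Z)^× is cyclic (|G| = 162); a cyclic group of order m has exactly φ(d) elements of each order d | m, and none otherwise.
27 = 3^3 divides 162, and φ(27) = 18.

18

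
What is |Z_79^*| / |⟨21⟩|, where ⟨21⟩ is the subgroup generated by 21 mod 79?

6

ord(21) | φ(79) = 79 − 1 = 78 = 2 · 3 · 13.
Divisors of 78: 1, 2, 3, 6, 13, 26, 39, 78.
Test each divisor d:
21^1 ≡ 21 (mod 79)
21^2 ≡ 46 (mod 79)
21^3 ≡ 18 (mod 79)
21^6 ≡ 8 (mod 79)
21^13 ≡ 1 (mod 79) ✓
The order of 21 is 13, so the subgroup it generates has 13 elements.
[(Z/79Z)^× : ⟨21⟩] = 78/13 = 6.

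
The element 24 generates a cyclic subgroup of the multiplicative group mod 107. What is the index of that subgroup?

By Lagrange's theorem, ord_107(24) divides φ(107) = 107 − 1 = 106 = 2 · 53.
Divisors of 106: 1, 2, 53, 106.
Check 24^d mod 107 for each divisor in increasing order:
24^1 ≡ 24 (mod 107)
24^2 ≡ 41 (mod 107)
24^53 ≡ 106 (mod 107)
24^106 ≡ 1 (mod 107) ✓
So ord_107(24) = 106, hence |⟨24⟩| = 106.
Index = |(Z/107Z)^×| / |⟨24⟩| = 106 / 106 = 1.

1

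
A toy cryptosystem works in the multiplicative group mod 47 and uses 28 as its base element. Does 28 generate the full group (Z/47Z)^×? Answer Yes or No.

φ(47) = 47 − 1 = 46 = 2 · 23.
Test 28^(46/q) mod 47 for each prime factor q of 46:
28^23 ≡ 1 (mod 47)  [q = 2: ≡ 1 ✗]
28^2 ≡ 32 (mod 47)  [q = 23: ≢ 1 ✓]
28^23 ≡ 1 shows ord(28) | 23, strictly less than φ(47); not a primitive root.

No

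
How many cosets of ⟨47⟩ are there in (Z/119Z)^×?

8

Since 47 ∈ (Z/119Z)^×, its order divides φ(119) = φ(7·17) = (7−1)·(17−1) = 6·16 = 96 = 2^5 · 3.
Divisors of 96: 1, 2, 3, 4, 6, 8, 12, 16, 24, 32, 48, 96.
Test each divisor d:
47^1 ≡ 47
47^2 ≡ 67
47^3 ≡ 55
47^4 ≡ 86
47^6 ≡ 50
47^8 ≡ 18
47^12 ≡ 1
Thus |⟨47⟩| = ord(47) = 12.
Index = |(Z/119Z)^×| / |⟨47⟩| = 96 / 12 = 8.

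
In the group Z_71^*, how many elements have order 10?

4

φ(71) = 71 − 1 = 70 = 2 · 5 · 7.
Since (Z/71Z)^× is cyclic of order 70, the number of elements of order d is φ(d) when d | 70 and 0 otherwise.
10 = 2 · 5 divides 70, and φ(10) = 4.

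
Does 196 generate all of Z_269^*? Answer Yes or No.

No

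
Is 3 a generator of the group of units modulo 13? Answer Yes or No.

No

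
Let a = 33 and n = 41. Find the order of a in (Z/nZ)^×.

20

Since 33 ∈ (Z/41Z)^×, its order divides φ(41) = 41 − 1 = 40 = 2^3 · 5.
Divisors of 40: 1, 2, 4, 5, 8, 10, 20, 40.
Compute 33^d (mod 41) for the divisors d until we hit 1:
33^1 ≡ 33 (mod 41)
33^2 ≡ 23 (mod 41)
33^4 ≡ 37 (mod 41)
33^5 ≡ 32 (mod 41)
33^8 ≡ 16 (mod 41)
33^10 ≡ 40 (mod 41)
33^20 ≡ 1 (mod 41) ✓
So ord_41(33) = 20.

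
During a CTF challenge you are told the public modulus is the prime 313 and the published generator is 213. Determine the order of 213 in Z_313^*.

156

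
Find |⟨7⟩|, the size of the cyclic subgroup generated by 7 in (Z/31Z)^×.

15

ord(7) | φ(31) = 31 − 1 = 30 = 2 · 3 · 5.
Divisors of 30: 1, 2, 3, 5, 6, 10, 15, 30.
Evaluate successive powers at the divisors of 30:
7^1 ≡ 7 (mod 31)
7^2 ≡ 18 (mod 31)
7^3 ≡ 2 (mod 31)
7^5 ≡ 5 (mod 31)
7^6 ≡ 4 (mod 31)
7^10 ≡ 25 (mod 31)
7^15 ≡ 1 (mod 31) ✓
So ord_31(7) = 15.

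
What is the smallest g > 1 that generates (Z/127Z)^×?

3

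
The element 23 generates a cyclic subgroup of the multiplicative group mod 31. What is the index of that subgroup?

3

Since 23 ∈ (Z/31Z)^×, its order divides φ(31) = 31 − 1 = 30 = 2 · 3 · 5.
Divisors of 30: 1, 2, 3, 5, 6, 10, 15, 30.
Check 23^d mod 31 for each divisor in increasing order:
23^1 ≡ 23 (mod 31)
23^2 ≡ 2 (mod 31)
23^3 ≡ 15 (mod 31)
23^5 ≡ 30 (mod 31)
23^6 ≡ 8 (mod 31)
23^10 ≡ 1 (mod 31) ✓
The order of 23 is 10, so the subgroup it generates has 10 elements.
Index = |(Z/31Z)^×| / |⟨23⟩| = 30 / 10 = 3.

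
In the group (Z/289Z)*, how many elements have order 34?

16

φ(289) = φ(17^2) = 17·(17−1) = 272 = 2^4 · 17.
(Z/289Z)^× is cyclic (|G| = 272); a cyclic group of order m has exactly φ(d) elements of each order d | m, and none otherwise.
34 = 2 · 17 divides 272, and φ(34) = 16.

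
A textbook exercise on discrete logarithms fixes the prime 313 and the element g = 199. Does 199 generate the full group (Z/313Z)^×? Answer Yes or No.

No

φ(313) = 313 − 1 = 312 = 2^3 · 3 · 13.
199 is a primitive root mod 313 iff 199^(φ(313)/q) ≢ 1 for every prime q | φ(313), i.e. q ∈ {2, 3, 13}.
199^156 ≡ 1 (mod 313)  [q = 2: ≡ 1 ✗]
199^104 ≡ 1 (mod 313)  [q = 3: ≡ 1 ✗]
199^24 ≡ 48 (mod 313)  [q = 13: ≢ 1 ✓]
The check at q = 2 fails, so 199 generates a proper subgroup.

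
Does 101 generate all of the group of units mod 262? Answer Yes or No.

No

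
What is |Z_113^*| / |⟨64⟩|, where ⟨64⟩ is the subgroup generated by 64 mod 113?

Since 64 ∈ (Z/113Z)^×, its order divides φ(113) = 113 − 1 = 112 = 2^4 · 7.
Divisors of 112: 1, 2, 4, 7, 8, 14, 16, 28, 56, 112.
Check 64^d mod 113 for each divisor in increasing order:
64^1 ≡ 64 (mod 113)
64^2 ≡ 28 (mod 113)
64^4 ≡ 106 (mod 113)
64^7 ≡ 112 (mod 113)
64^8 ≡ 49 (mod 113)
64^14 ≡ 1 (mod 113) ✓
Thus |⟨64⟩| = ord(64) = 14.
[(Z/113Z)^× : ⟨64⟩] = 112/14 = 8.

8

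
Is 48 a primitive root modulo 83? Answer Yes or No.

No

φ(83) = 83 − 1 = 82 = 2 · 41.
An element g generates (Z/83Z)^× iff g^(82/q) ≢ 1 (mod 83) for each prime q ∈ {2, 41}.
48^41 ≡ 1 (mod 83)  [q = 2: ≡ 1 ✗]
48^2 ≡ 63 (mod 83)  [q = 41: ≢ 1 ✓]
Since 48^41 ≡ 1, the order of 48 divides 41 < 82, so 48 is not a primitive root.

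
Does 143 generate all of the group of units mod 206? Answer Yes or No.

φ(206) = φ(2)·φ(103) = 1·102 = 102 = 2 · 3 · 17.
Test 143^(102/q) mod 206 for each prime factor q of 102:
143^51 ≡ 205 (mod 206)  [q = 2: ≢ 1 ✓]
143^34 ≡ 159 (mod 206)  [q = 3: ≢ 1 ✓]
143^6 ≡ 133 (mod 206)  [q = 17: ≢ 1 ✓]
None equal 1, so ord_206(143) = 102: 143 is a primitive root.

Yes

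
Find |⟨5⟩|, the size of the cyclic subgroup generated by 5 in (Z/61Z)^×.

ord(5) | φ(61) = 61 − 1 = 60 = 2^2 · 3 · 5.
Divisors of 60: 1, 2, 3, 4, 5, 6, 10, 12, 15, 20, 30, 60.
Test each divisor d:
5^1 ≡ 5 (mod 61)
5^2 ≡ 25 (mod 61)
5^3 ≡ 3 (mod 61)
5^4 ≡ 15 (mod 61)
5^5 ≡ 14 (mod 61)
5^6 ≡ 9 (mod 61)
5^10 ≡ 13 (mod 61)
5^12 ≡ 20 (mod 61)
5^15 ≡ 60 (mod 61)
5^20 ≡ 47 (mod 61)
5^30 ≡ 1 (mod 61) ✓
So ord_61(5) = 30.

30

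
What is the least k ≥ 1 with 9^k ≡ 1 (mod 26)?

3

Since 9 ∈ (Z/26Z)^×, its order divides φ(26) = φ(2)·φ(13) = 1·12 = 12 = 2^2 · 3.
Divisors of 12: 1, 2, 3, 4, 6, 12.
Compute 9^d (mod 26) for the divisors d until we hit 1:
9^1 ≡ 9 (mod 26)
9^2 ≡ 3 (mod 26)
9^3 ≡ 1 (mod 26) ✓
The smallest such exponent is 3, so the order of 9 is 3.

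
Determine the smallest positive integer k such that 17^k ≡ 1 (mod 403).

30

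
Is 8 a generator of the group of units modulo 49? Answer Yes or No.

No

φ(49) = φ(7^2) = 7·(7−1) = 42 = 2 · 3 · 7.
8 is a primitive root mod 49 iff 8^(φ(49)/q) ≢ 1 for every prime q | φ(49), i.e. q ∈ {2, 3, 7}.
8^21 ≡ 1 (mod 49)  [q = 2: ≡ 1 ✗]
8^14 ≡ 1 (mod 49)  [q = 3: ≡ 1 ✗]
8^6 ≡ 43 (mod 49)  [q = 7: ≢ 1 ✓]
Since 8^21 ≡ 1, the order of 8 divides 21 < 42, so 8 is not a primitive root.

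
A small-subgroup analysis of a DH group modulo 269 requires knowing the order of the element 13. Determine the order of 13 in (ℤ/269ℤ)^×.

134

Since 13 ∈ (Z/269Z)^×, its order divides φ(269) = 269 − 1 = 268 = 2^2 · 67.
Divisors of 268: 1, 2, 4, 67, 134, 268.
Compute 13^d (mod 269) for the divisors d until we hit 1:
13^1 ≡ 13 (mod 269)
13^2 ≡ 169 (mod 269)
13^4 ≡ 47 (mod 269)
13^67 ≡ 268 (mod 269)
13^134 ≡ 1 (mod 269) ✓
The smallest such exponent is 134, so the order of 13 is 134.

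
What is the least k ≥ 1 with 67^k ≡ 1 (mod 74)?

Since 67 ∈ (Z/74Z)^×, its order divides φ(74) = φ(2)·φ(37) = 1·36 = 36 = 2^2 · 3^2.
Divisors of 36: 1, 2, 3, 4, 6, 9, 12, 18, 36.
Evaluate successive powers at the divisors of 36:
67^1 ≡ 67 (mod 74)
67^2 ≡ 49 (mod 74)
67^3 ≡ 27 (mod 74)
67^4 ≡ 33 (mod 74)
67^6 ≡ 63 (mod 74)
67^9 ≡ 73 (mod 74)
67^12 ≡ 47 (mod 74)
67^18 ≡ 1 (mod 74) ✓
Hence ord(67) = 18.

18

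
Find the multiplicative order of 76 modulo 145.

28

Since 76 ∈ (Z/145Z)^×, its order divides φ(145) = φ(5·29) = (5−1)·(29−1) = 4·28 = 112 = 2^4 · 7.
Divisors of 112: 1, 2, 4, 7, 8, 14, 16, 28, 56, 112.
Test each divisor d:
76^1 ≡ 76
76^2 ≡ 121
76^4 ≡ 141
76^7 ≡ 46
76^8 ≡ 16
76^14 ≡ 86
76^16 ≡ 111
76^28 ≡ 1
The smallest such exponent is 28, so the order of 76 is 28.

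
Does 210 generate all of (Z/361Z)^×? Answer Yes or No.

No

φ(361) = φ(19^2) = 19·(19−1) = 342 = 2 · 3^2 · 19.
210 is a primitive root mod 361 iff 210^(φ(361)/q) ≢ 1 for every prime q | φ(361), i.e. q ∈ {2, 3, 19}.
210^171 ≡ 1 (mod 361)  [q = 2: ≡ 1 ✗]
210^114 ≡ 1 (mod 361)  [q = 3: ≡ 1 ✗]
210^18 ≡ 153 (mod 361)  [q = 19: ≢ 1 ✓]
Since 210^171 ≡ 1, the order of 210 divides 171 < 342, so 210 is not a primitive root.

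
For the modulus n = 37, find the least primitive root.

φ(37) = 37 − 1 = 36 = 2^2 · 3^2.
Test candidates g = 2, 3, … against the prime factors q ∈ {2, 3} of φ(37): g is a generator iff g^(36/q) ≢ 1 for every such q.
g = 2: 2^18 ≡ 36; 2^12 ≡ 26 — none is 1, so 2 is a primitive root.
Hence the least primitive root of 37 is 2.

2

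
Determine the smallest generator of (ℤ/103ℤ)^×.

5

φ(103) = 103 − 1 = 102 = 2 · 3 · 17.
g is a primitive root iff g^(102/q) ≢ 1 (mod 103) for each prime q ∈ {2, 3, 17}.
g = 2: 2^51 ≡ 1 — hits 1, so not a primitive root.
g = 3: 3^51 ≡ 102; 3^34 ≡ 1 — hits 1, so not a primitive root.
g = 4: 4^51 ≡ 1 — hits 1, so not a primitive root.
g = 5: 5^51 ≡ 102; 5^34 ≡ 56; 5^6 ≡ 72 — none is 1, so 5 is a primitive root.
So 5 is the smallest generator of (Z/103Z)^×.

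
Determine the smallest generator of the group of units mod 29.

φ(29) = 29 − 1 = 28 = 2^2 · 7.
g is a primitive root iff g^(28/q) ≢ 1 (mod 29) for each prime q ∈ {2, 7}.
g = 2: 2^14 ≡ 28; 2^4 ≡ 16 — none is 1, so 2 is a primitive root.
The smallest primitive root modulo 29 is 2.

2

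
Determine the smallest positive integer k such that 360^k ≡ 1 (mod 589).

By Lagrange's theorem, ord_589(360) divides φ(589) = φ(19·31) = (19−1)·(31−1) = 18·30 = 540 = 2^2 · 3^3 · 5.
Divisors of 540: 1, 2, 3, 4, 5, 6, 9, 10, 12, 15, 18, 20, 27, 30, 36, 45, 54, 60, 90, 108, 135, 180, 270, 540.
Compute 360^d (mod 589) for the divisors d until we hit 1:
360^1 ≡ 360 (mod 589)
360^2 ≡ 20 (mod 589)
360^3 ≡ 132 (mod 589)
360^4 ≡ 400 (mod 589)
360^5 ≡ 284 (mod 589)
360^6 ≡ 343 (mod 589)
360^9 ≡ 512 (mod 589)
360^10 ≡ 552 (mod 589)
360^12 ≡ 438 (mod 589)
360^15 ≡ 94 (mod 589)
360^18 ≡ 39 (mod 589)
360^20 ≡ 191 (mod 589)
360^27 ≡ 531 (mod 589)
360^30 ≡ 1 (mod 589) ✓
So ord_589(360) = 30.

30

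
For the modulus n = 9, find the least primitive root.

φ(9) = φ(3^2) = 3·(3−1) = 6 = 2 · 3.
Test candidates g = 2, 3, … against the prime factors q ∈ {2, 3} of φ(9): g is a generator iff g^(6/q) ≢ 1 for every such q.
g = 2: 2^3 ≡ 8; 2^2 ≡ 4 — none is 1, so 2 is a primitive root.
The smallest primitive root modulo 9 is 2.

2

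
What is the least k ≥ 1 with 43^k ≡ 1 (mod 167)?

166

By Lagrange's theorem, ord_167(43) divides φ(167) = 167 − 1 = 166 = 2 · 83.
Divisors of 166: 1, 2, 83, 166.
Compute 43^d (mod 167) for the divisors d until we hit 1:
43^1 ≡ 43 (mod 167)
43^2 ≡ 12 (mod 167)
43^83 ≡ 166 (mod 167)
43^166 ≡ 1 (mod 167) ✓
Therefore the multiplicative order of 43 modulo 167 is 166.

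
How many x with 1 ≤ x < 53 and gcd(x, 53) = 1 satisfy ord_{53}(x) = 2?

φ(53) = 53 − 1 = 52 = 2^2 · 13.
Since (Z/53Z)^× is cyclic of order 52, the number of elements of order d is φ(d) when d | 52 and 0 otherwise.
2 | 52, and φ(2) = 2 − 1 = 1.

1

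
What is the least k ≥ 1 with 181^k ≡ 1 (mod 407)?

ord(181) | φ(407) = φ(11·37) = (11−1)·(37−1) = 10·36 = 360 = 2^3 · 3^2 · 5.
Divisors of 360: 1, 2, 3, 4, 5, 6, 8, 9, 10, 12, 15, 18, 20, 24, 30, 36, 40, 45, 60, 72, 90, 120, 180, 360.
Compute 181^d (mod 407) for the divisors d until we hit 1:
181^1 ≡ 181 (mod 407)
181^2 ≡ 201 (mod 407)
181^3 ≡ 158 (mod 407)
181^4 ≡ 108 (mod 407)
181^5 ≡ 12 (mod 407)
181^6 ≡ 137 (mod 407)
181^8 ≡ 268 (mod 407)
181^9 ≡ 75 (mod 407)
181^10 ≡ 144 (mod 407)
181^12 ≡ 47 (mod 407)
181^15 ≡ 100 (mod 407)
181^18 ≡ 334 (mod 407)
181^20 ≡ 386 (mod 407)
181^24 ≡ 174 (mod 407)
181^30 ≡ 232 (mod 407)
181^36 ≡ 38 (mod 407)
181^40 ≡ 34 (mod 407)
181^45 ≡ 1 (mod 407) ✓
The smallest such exponent is 45, so the order of 181 is 45.

45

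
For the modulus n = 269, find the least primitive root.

2

φ(269) = 269 − 1 = 268 = 2^2 · 67.
g is a primitive root iff g^(268/q) ≢ 1 (mod 269) for each prime q ∈ {2, 67}.
g = 2: 2^134 ≡ 268; 2^4 ≡ 16 — none is 1, so 2 is a primitive root.
The smallest primitive root modulo 269 is 2.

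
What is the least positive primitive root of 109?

φ(109) = 109 − 1 = 108 = 2^2 · 3^3.
g is a primitive root iff g^(108/q) ≢ 1 (mod 109) for each prime q ∈ {2, 3}.
g = 2: 2^54 ≡ 108; 2^36 ≡ 1 — hits 1, so not a primitive root.
g = 3: 3^54 ≡ 1 — hits 1, so not a primitive root.
g = 4: 4^54 ≡ 1 — hits 1, so not a primitive root.
g = 5: 5^54 ≡ 1 — hits 1, so not a primitive root.
g = 6: 6^54 ≡ 108; 6^36 ≡ 63 — none is 1, so 6 is a primitive root.
The smallest primitive root modulo 109 is 6.

6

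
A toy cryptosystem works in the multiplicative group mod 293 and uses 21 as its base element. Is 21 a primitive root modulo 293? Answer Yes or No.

φ(293) = 293 − 1 = 292 = 2^2 · 73.
21 is a primitive root mod 293 iff 21^(φ(293)/q) ≢ 1 for every prime q | φ(293), i.e. q ∈ {2, 73}.
21^146 ≡ 1 (mod 293)  [q = 2: ≡ 1 ✗]
21^4 ≡ 222 (mod 293)  [q = 73: ≢ 1 ✓]
The check at q = 2 fails, so 21 generates a proper subgroup.

No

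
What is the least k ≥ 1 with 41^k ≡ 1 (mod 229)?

By Lagrange's theorem, ord_229(41) divides φ(229) = 229 − 1 = 228 = 2^2 · 3 · 19.
Divisors of 228: 1, 2, 3, 4, 6, 12, 19, 38, 57, 76, 114, 228.
Check 41^d mod 229 for each divisor in increasing order:
41^1 ≡ 41
41^2 ≡ 78
41^3 ≡ 221
41^4 ≡ 130
41^6 ≡ 64
41^12 ≡ 203
41^19 ≡ 18
41^38 ≡ 95
41^57 ≡ 107
41^76 ≡ 94
41^114 ≡ 228
41^228 ≡ 1
Therefore the multiplicative order of 41 modulo 229 is 228.

228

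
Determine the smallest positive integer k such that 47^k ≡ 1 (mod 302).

75

Since 47 ∈ (Z/302Z)^×, its order divides φ(302) = φ(2)·φ(151) = 1·150 = 150 = 2 · 3 · 5^2.
Divisors of 150: 1, 2, 3, 5, 6, 10, 15, 25, 30, 50, 75, 150.
Compute 47^d (mod 302) for the divisors d until we hit 1:
47^1 ≡ 47 (mod 302)
47^2 ≡ 95 (mod 302)
47^3 ≡ 237 (mod 302)
47^5 ≡ 167 (mod 302)
47^6 ≡ 299 (mod 302)
47^10 ≡ 105 (mod 302)
47^15 ≡ 19 (mod 302)
47^25 ≡ 183 (mod 302)
47^30 ≡ 59 (mod 302)
47^50 ≡ 269 (mod 302)
47^75 ≡ 1 (mod 302) ✓
Therefore the multiplicative order of 47 modulo 302 is 75.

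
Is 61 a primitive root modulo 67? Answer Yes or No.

φ(67) = 67 − 1 = 66 = 2 · 3 · 11.
Test 61^(66/q) mod 67 for each prime factor q of 66:
61^33 ≡ 66 (mod 67)  [q = 2: ≢ 1 ✓]
61^22 ≡ 37 (mod 67)  [q = 3: ≢ 1 ✓]
61^6 ≡ 24 (mod 67)  [q = 11: ≢ 1 ✓]
None equal 1, so ord_67(61) = 66: 61 is a primitive root.

Yes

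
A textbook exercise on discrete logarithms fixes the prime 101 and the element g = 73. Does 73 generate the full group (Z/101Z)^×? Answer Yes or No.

φ(101) = 101 − 1 = 100 = 2^2 · 5^2.
73 is a primitive root mod 101 iff 73^(φ(101)/q) ≢ 1 for every prime q | φ(101), i.e. q ∈ {2, 5}.
73^50 ≡ 100 (mod 101)  [q = 2: ≢ 1 ✓]
73^20 ≡ 95 (mod 101)  [q = 5: ≢ 1 ✓]
None equal 1, so ord_101(73) = 100: 73 is a primitive root.

Yes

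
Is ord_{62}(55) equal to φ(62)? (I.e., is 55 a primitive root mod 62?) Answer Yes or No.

Yes

φ(62) = φ(2)·φ(31) = 1·30 = 30 = 2 · 3 · 5.
Test 55^(30/q) mod 62 for each prime factor q of 30:
55^15 ≡ 61 (mod 62)  [q = 2: ≢ 1 ✓]
55^10 ≡ 25 (mod 62)  [q = 3: ≢ 1 ✓]
55^6 ≡ 35 (mod 62)  [q = 5: ≢ 1 ✓]
All checks pass, so 55 has order 30 and is a primitive root modulo 62.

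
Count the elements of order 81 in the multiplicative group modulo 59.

φ(59) = 59 − 1 = 58 = 2 · 29.
Since (Z/59Z)^× is cyclic of order 58, the number of elements of order d is φ(d) when d | 58 and 0 otherwise.
81 does not divide 58, so no element of (Z/59Z)^× has order 81.

0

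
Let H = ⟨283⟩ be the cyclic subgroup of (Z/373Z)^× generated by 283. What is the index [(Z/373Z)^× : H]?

4

ord(283) | φ(373) = 373 − 1 = 372 = 2^2 · 3 · 31.
Divisors of 372: 1, 2, 3, 4, 6, 12, 31, 62, 93, 124, 186, 372.
Evaluate successive powers at the divisors of 372:
283^1 ≡ 283 (mod 373)
283^2 ≡ 267 (mod 373)
283^3 ≡ 215 (mod 373)
283^4 ≡ 46 (mod 373)
283^6 ≡ 346 (mod 373)
283^12 ≡ 356 (mod 373)
283^31 ≡ 284 (mod 373)
283^62 ≡ 88 (mod 373)
283^93 ≡ 1 (mod 373) ✓
The order of 283 is 93, so the subgroup it generates has 93 elements.
[(Z/373Z)^× : ⟨283⟩] = 372/93 = 4.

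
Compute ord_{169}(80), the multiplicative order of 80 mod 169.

The order of 80 must divide φ(169) = φ(13^2) = 13·(13−1) = 156 = 2^2 · 3 · 13.
Divisors of 156: 1, 2, 3, 4, 6, 12, 13, 26, 39, 52, 78, 156.
Check 80^d mod 169 for each divisor in increasing order:
80^1 ≡ 80 (mod 169)
80^2 ≡ 147 (mod 169)
80^3 ≡ 99 (mod 169)
80^4 ≡ 146 (mod 169)
80^6 ≡ 168 (mod 169)
80^12 ≡ 1 (mod 169) ✓
Therefore the multiplicative order of 80 modulo 169 is 12.

12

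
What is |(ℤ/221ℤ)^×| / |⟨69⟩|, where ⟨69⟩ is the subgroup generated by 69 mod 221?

32

Since 69 ∈ (Z/221Z)^×, its order divides φ(221) = φ(13·17) = (13−1)·(17−1) = 12·16 = 192 = 2^6 · 3.
Divisors of 192: 1, 2, 3, 4, 6, 8, 12, 16, 24, 32, 48, 64, 96, 192.
Evaluate successive powers at the divisors of 192:
69^1 ≡ 69 (mod 221)
69^2 ≡ 120 (mod 221)
69^3 ≡ 103 (mod 221)
69^4 ≡ 35 (mod 221)
69^6 ≡ 1 (mod 221) ✓
The order of 69 is 6, so the subgroup it generates has 6 elements.
The index is φ(221) / ord(69) = 192 / 6 = 32.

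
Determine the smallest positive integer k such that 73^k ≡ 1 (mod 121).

The order of 73 must divide φ(121) = φ(11^2) = 11·(11−1) = 110 = 2 · 5 · 11.
Divisors of 110: 1, 2, 5, 10, 11, 22, 55, 110.
Evaluate successive powers at the divisors of 110:
73^1 ≡ 73 (mod 121)
73^2 ≡ 5 (mod 121)
73^5 ≡ 10 (mod 121)
73^10 ≡ 100 (mod 121)
73^11 ≡ 40 (mod 121)
73^22 ≡ 27 (mod 121)
73^55 ≡ 120 (mod 121)
73^110 ≡ 1 (mod 121) ✓
The smallest such exponent is 110, so the order of 73 is 110.

110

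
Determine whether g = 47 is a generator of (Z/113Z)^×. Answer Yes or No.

Yes

φ(113) = 113 − 1 = 112 = 2^4 · 7.
Test 47^(112/q) mod 113 for each prime factor q of 112:
47^56 ≡ 112 (mod 113)  [q = 2: ≢ 1 ✓]
47^16 ≡ 16 (mod 113)  [q = 7: ≢ 1 ✓]
Every test exponent gives a nontrivial residue, hence 47 generates the full group.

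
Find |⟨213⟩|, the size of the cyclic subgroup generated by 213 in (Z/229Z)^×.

38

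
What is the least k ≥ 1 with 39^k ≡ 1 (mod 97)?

96

ord(39) | φ(97) = 97 − 1 = 96 = 2^5 · 3.
Divisors of 96: 1, 2, 3, 4, 6, 8, 12, 16, 24, 32, 48, 96.
Check 39^d mod 97 for each divisor in increasing order:
39^1 ≡ 39 (mod 97)
39^2 ≡ 66 (mod 97)
39^3 ≡ 52 (mod 97)
39^4 ≡ 88 (mod 97)
39^6 ≡ 85 (mod 97)
39^8 ≡ 81 (mod 97)
39^12 ≡ 47 (mod 97)
39^16 ≡ 62 (mod 97)
39^24 ≡ 75 (mod 97)
39^32 ≡ 61 (mod 97)
39^48 ≡ 96 (mod 97)
39^96 ≡ 1 (mod 97) ✓
Therefore the multiplicative order of 39 modulo 97 is 96.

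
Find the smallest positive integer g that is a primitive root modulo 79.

3

φ(79) = 79 − 1 = 78 = 2 · 3 · 13.
Test candidates g = 2, 3, … against the prime factors q ∈ {2, 3, 13} of φ(79): g is a generator iff g^(78/q) ≢ 1 for every such q.
g = 2: 2^39 ≡ 1 — hits 1, so not a primitive root.
g = 3: 3^39 ≡ 78; 3^26 ≡ 23; 3^6 ≡ 18 — none is 1, so 3 is a primitive root.
The smallest primitive root modulo 79 is 3.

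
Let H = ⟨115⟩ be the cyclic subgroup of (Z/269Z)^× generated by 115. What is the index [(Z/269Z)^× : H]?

4

Since 115 ∈ (Z/269Z)^×, its order divides φ(269) = 269 − 1 = 268 = 2^2 · 67.
Divisors of 268: 1, 2, 4, 67, 134, 268.
Evaluate successive powers at the divisors of 268:
115^1 ≡ 115
115^2 ≡ 44
115^4 ≡ 53
115^67 ≡ 1
The order of 115 is 67, so the subgroup it generates has 67 elements.
[(Z/269Z)^× : ⟨115⟩] = 268/67 = 4.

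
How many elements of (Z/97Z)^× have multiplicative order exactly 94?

φ(97) = 97 − 1 = 96 = 2^5 · 3.
(Z/97Z)^× is cyclic (|G| = 96); a cyclic group of order m has exactly φ(d) elements of each order d | m, and none otherwise.
Since 94 ∤ 96, the count is 0.

0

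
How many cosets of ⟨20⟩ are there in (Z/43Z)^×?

1

ord(20) | φ(43) = 43 − 1 = 42 = 2 · 3 · 7.
Divisors of 42: 1, 2, 3, 6, 7, 14, 21, 42.
Check 20^d mod 43 for each divisor in increasing order:
20^1 ≡ 20
20^2 ≡ 13
20^3 ≡ 2
20^6 ≡ 4
20^7 ≡ 37
20^14 ≡ 36
20^21 ≡ 42
20^42 ≡ 1
Thus |⟨20⟩| = ord(20) = 42.
Index = |(Z/43Z)^×| / |⟨20⟩| = 42 / 42 = 1.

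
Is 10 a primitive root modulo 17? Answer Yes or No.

Yes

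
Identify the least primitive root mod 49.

φ(49) = φ(7^2) = 7·(7−1) = 42 = 2 · 3 · 7.
Test candidates g = 2, 3, … against the prime factors q ∈ {2, 3, 7} of φ(49): g is a generator iff g^(42/q) ≢ 1 for every such q.
g = 2: 2^21 ≡ 1 — hits 1, so not a primitive root.
g = 3: 3^21 ≡ 48; 3^14 ≡ 30; 3^6 ≡ 43 — none is 1, so 3 is a primitive root.
The smallest primitive root modulo 49 is 3.

3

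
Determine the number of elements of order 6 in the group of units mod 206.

2

φ(206) = φ(2)·φ(103) = 1·102 = 102 = 2 · 3 · 17.
Since (Z/206Z)^× is cyclic of order 102, the number of elements of order d is φ(d) when d | 102 and 0 otherwise.
6 = 2 · 3 divides 102, and φ(6) = 2.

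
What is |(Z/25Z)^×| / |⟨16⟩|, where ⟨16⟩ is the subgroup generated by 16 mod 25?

By Lagrange's theorem, ord_25(16) divides φ(25) = φ(5^2) = 5·(5−1) = 20 = 2^2 · 5.
Divisors of 20: 1, 2, 4, 5, 10, 20.
Test each divisor d:
16^1 ≡ 16 (mod 25)
16^2 ≡ 6 (mod 25)
16^4 ≡ 11 (mod 25)
16^5 ≡ 1 (mod 25) ✓
Thus |⟨16⟩| = ord(16) = 5.
[(Z/25Z)^× : ⟨16⟩] = 20/5 = 4.

4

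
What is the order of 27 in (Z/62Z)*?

10

Since 27 ∈ (Z/62Z)^×, its order divides φ(62) = φ(2)·φ(31) = 1·30 = 30 = 2 · 3 · 5.
Divisors of 30: 1, 2, 3, 5, 6, 10, 15, 30.
Check 27^d mod 62 for each divisor in increasing order:
27^1 ≡ 27
27^2 ≡ 47
27^3 ≡ 29
27^5 ≡ 61
27^6 ≡ 35
27^10 ≡ 1
The smallest such exponent is 10, so the order of 27 is 10.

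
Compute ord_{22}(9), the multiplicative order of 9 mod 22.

5

The order of 9 must divide φ(22) = φ(2)·φ(11) = 1·10 = 10 = 2 · 5.
Divisors of 10: 1, 2, 5, 10.
Check 9^d mod 22 for each divisor in increasing order:
9^1 ≡ 9 (mod 22)
9^2 ≡ 15 (mod 22)
9^5 ≡ 1 (mod 22) ✓
Therefore the multiplicative order of 9 modulo 22 is 5.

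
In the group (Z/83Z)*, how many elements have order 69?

φ(83) = 83 − 1 = 82 = 2 · 41.
In a cyclic group of order 82, there are φ(d) elements of order d for each divisor d of 82, and zero for non-divisors.
69 does not divide 82, so no element of (Z/83Z)^× has order 69.

0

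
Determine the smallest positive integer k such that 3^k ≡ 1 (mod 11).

By Lagrange's theorem, ord_11(3) divides φ(11) = 11 − 1 = 10 = 2 · 5.
Divisors of 10: 1, 2, 5, 10.
Check 3^d mod 11 for each divisor in increasing order:
3^1 ≡ 3 (mod 11)
3^2 ≡ 9 (mod 11)
3^5 ≡ 1 (mod 11) ✓
Therefore the multiplicative order of 3 modulo 11 is 5.

5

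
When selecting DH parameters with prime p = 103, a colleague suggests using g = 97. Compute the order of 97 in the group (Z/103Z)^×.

The order of 97 must divide φ(103) = 103 − 1 = 102 = 2 · 3 · 17.
Divisors of 102: 1, 2, 3, 6, 17, 34, 51, 102.
Test each divisor d:
97^1 ≡ 97
97^2 ≡ 36
97^3 ≡ 93
97^6 ≡ 100
97^17 ≡ 56
97^34 ≡ 46
97^51 ≡ 1
Hence ord(97) = 51.

51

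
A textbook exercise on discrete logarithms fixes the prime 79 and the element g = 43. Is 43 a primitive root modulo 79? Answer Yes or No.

Yes

φ(79) = 79 − 1 = 78 = 2 · 3 · 13.
43 is a primitive root mod 79 iff 43^(φ(79)/q) ≢ 1 for every prime q | φ(79), i.e. q ∈ {2, 3, 13}.
43^39 ≡ 78 (mod 79)  [q = 2: ≢ 1 ✓]
43^26 ≡ 23 (mod 79)  [q = 3: ≢ 1 ✓]
43^6 ≡ 62 (mod 79)  [q = 13: ≢ 1 ✓]
All checks pass, so 43 has order 78 and is a primitive root modulo 79.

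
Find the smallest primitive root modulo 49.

φ(49) = φ(7^2) = 7·(7−1) = 42 = 2 · 3 · 7.
Test candidates g = 2, 3, … against the prime factors q ∈ {2, 3, 7} of φ(49): g is a generator iff g^(42/q) ≢ 1 for every such q.
g = 2: 2^21 ≡ 1 — hits 1, so not a primitive root.
g = 3: 3^21 ≡ 48; 3^14 ≡ 30; 3^6 ≡ 43 — none is 1, so 3 is a primitive root.
The smallest primitive root modulo 49 is 3.

3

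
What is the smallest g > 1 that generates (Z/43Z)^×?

3

φ(43) = 43 − 1 = 42 = 2 · 3 · 7.
Test candidates g = 2, 3, … against the prime factors q ∈ {2, 3, 7} of φ(43): g is a generator iff g^(42/q) ≢ 1 for every such q.
g = 2: 2^21 ≡ 42; 2^14 ≡ 1 — hits 1, so not a primitive root.
g = 3: 3^21 ≡ 42; 3^14 ≡ 36; 3^6 ≡ 41 — none is 1, so 3 is a primitive root.
The smallest primitive root modulo 43 is 3.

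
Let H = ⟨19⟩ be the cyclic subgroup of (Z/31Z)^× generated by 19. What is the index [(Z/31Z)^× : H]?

The order of 19 must divide φ(31) = 31 − 1 = 30 = 2 · 3 · 5.
Divisors of 30: 1, 2, 3, 5, 6, 10, 15, 30.
Check 19^d mod 31 for each divisor in increasing order:
19^1 ≡ 19 (mod 31)
19^2 ≡ 20 (mod 31)
19^3 ≡ 8 (mod 31)
19^5 ≡ 5 (mod 31)
19^6 ≡ 2 (mod 31)
19^10 ≡ 25 (mod 31)
19^15 ≡ 1 (mod 31) ✓
So ord_31(19) = 15, hence |⟨19⟩| = 15.
[(Z/31Z)^× : ⟨19⟩] = 30/15 = 2.

2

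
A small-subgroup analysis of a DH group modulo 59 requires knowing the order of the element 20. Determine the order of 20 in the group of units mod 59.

29

The order of 20 must divide φ(59) = 59 − 1 = 58 = 2 · 29.
Divisors of 58: 1, 2, 29, 58.
Check 20^d mod 59 for each divisor in increasing order:
20^1 ≡ 20
20^2 ≡ 46
20^29 ≡ 1
Hence ord(20) = 29.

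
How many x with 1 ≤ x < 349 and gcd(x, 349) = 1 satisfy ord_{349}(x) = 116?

φ(349) = 349 − 1 = 348 = 2^2 · 3 · 29.
In a cyclic group of order 348, there are φ(d) elements of order d for each divisor d of 348, and zero for non-divisors.
116 = 2^2 · 29 divides 348, and φ(116) = 56.

56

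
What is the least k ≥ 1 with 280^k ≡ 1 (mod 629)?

72

By Lagrange's theorem, ord_629(280) divides φ(629) = φ(17·37) = (17−1)·(37−1) = 16·36 = 576 = 2^6 · 3^2.
Divisors of 576: 1, 2, 3, 4, 6, 8, 9, 12, 16, 18, 24, 32, 36, 48, 64, 72, 96, 144, 192, 288, 576.
Evaluate successive powers at the divisors of 576:
280^1 ≡ 280 (mod 629)
280^2 ≡ 404 (mod 629)
280^3 ≡ 529 (mod 629)
280^4 ≡ 305 (mod 629)
280^6 ≡ 565 (mod 629)
280^8 ≡ 562 (mod 629)
280^9 ≡ 110 (mod 629)
280^12 ≡ 322 (mod 629)
280^16 ≡ 86 (mod 629)
280^18 ≡ 149 (mod 629)
280^24 ≡ 528 (mod 629)
280^32 ≡ 477 (mod 629)
280^36 ≡ 186 (mod 629)
280^48 ≡ 137 (mod 629)
280^64 ≡ 460 (mod 629)
280^72 ≡ 1 (mod 629) ✓
Therefore the multiplicative order of 280 modulo 629 is 72.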